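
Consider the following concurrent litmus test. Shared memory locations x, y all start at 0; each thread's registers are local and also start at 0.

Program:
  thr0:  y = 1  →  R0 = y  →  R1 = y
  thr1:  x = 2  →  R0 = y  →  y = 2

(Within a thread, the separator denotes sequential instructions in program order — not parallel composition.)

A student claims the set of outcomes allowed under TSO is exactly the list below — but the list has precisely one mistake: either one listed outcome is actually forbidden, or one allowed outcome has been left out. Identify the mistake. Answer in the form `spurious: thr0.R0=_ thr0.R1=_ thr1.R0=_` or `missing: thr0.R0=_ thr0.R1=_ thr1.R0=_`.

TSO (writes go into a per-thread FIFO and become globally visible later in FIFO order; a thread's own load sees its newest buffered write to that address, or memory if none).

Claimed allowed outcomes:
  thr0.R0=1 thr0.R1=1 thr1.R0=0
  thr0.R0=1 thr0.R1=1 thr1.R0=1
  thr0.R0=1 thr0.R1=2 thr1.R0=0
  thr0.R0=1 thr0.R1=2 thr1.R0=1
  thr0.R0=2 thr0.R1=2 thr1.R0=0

missing: thr0.R0=2 thr0.R1=2 thr1.R0=1

outcome vector order: (thr0.R0,thr0.R1,thr1.R0)
TSO (6): 110 111 120 121 220 221
TSO∖claimed = {221}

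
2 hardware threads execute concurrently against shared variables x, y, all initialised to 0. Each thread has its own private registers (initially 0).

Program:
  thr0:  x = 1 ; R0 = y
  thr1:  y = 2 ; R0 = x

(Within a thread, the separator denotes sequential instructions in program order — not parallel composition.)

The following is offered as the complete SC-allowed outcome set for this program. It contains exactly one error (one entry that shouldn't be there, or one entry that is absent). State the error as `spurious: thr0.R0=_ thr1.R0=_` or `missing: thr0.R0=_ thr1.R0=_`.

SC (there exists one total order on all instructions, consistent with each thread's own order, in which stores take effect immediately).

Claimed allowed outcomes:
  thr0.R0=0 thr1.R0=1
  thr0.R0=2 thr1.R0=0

outcome vector order: (thr0.R0,thr1.R0)
SC (3): 0/1; 2/0; 2/1
SC∖claimed = {2/1}

missing: thr0.R0=2 thr1.R0=1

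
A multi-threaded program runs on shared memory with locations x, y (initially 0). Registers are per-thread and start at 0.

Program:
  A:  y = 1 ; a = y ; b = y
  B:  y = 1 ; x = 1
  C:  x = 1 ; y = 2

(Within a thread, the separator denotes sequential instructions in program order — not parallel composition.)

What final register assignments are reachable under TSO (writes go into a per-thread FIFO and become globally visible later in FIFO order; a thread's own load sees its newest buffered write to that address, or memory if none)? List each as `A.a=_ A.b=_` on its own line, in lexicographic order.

A.a=1 A.b=1
A.a=1 A.b=2
A.a=2 A.b=1
A.a=2 A.b=2

outcome vector order: (A.a,A.b)
|TSO outcomes| = 4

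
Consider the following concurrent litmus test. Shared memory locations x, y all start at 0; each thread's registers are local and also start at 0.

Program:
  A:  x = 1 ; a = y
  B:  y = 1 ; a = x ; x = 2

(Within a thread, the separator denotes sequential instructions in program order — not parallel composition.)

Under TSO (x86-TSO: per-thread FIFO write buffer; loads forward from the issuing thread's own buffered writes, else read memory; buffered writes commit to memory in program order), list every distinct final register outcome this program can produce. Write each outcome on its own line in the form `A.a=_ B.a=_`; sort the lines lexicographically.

outcome vector order: (A.a,B.a)
|TSO outcomes| = 4

A.a=0 B.a=0
A.a=0 B.a=1
A.a=1 B.a=0
A.a=1 B.a=1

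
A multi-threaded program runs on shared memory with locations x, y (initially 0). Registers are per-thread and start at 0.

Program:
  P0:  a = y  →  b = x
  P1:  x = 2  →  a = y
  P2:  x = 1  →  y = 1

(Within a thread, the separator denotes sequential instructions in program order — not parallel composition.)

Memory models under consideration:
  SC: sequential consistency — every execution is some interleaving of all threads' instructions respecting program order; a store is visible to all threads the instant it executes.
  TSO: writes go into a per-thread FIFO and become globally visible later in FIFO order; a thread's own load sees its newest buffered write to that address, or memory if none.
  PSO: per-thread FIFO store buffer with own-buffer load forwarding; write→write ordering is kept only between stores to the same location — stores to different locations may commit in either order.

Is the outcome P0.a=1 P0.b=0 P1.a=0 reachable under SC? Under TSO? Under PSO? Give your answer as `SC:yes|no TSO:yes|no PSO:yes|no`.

outcome vector order: (P0.a,P0.b,P1.a)
SC (10): (0,0,0); (0,0,1); (0,1,0); (0,1,1); (0,2,0); (0,2,1); (1,1,0); (1,1,1); (1,2,0); (1,2,1)
TSO (10): (0,0,0); (0,0,1); (0,1,0); (0,1,1); (0,2,0); (0,2,1); (1,1,0); (1,1,1); (1,2,0); (1,2,1)
PSO (12): (0,0,0); (0,0,1); (0,1,0); (0,1,1); (0,2,0); (0,2,1); (1,0,0); (1,0,1); (1,1,0); (1,1,1); (1,2,0); (1,2,1)
target (1,0,0) ∈ {PSO}

SC:no TSO:no PSO:yes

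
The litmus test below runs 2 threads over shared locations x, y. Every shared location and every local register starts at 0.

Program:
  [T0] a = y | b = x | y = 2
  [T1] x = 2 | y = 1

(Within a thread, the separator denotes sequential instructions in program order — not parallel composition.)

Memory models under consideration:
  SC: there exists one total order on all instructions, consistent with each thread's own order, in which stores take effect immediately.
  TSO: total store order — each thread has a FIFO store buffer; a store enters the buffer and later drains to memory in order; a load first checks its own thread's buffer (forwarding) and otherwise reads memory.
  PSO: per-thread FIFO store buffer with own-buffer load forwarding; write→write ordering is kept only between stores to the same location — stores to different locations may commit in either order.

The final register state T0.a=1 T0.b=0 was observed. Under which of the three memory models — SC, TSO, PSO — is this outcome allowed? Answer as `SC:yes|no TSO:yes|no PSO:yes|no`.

outcome vector order: (T0.a,T0.b)
[SC] allowed = {(0,0) (0,2) (1,2)}
[TSO] allowed = {(0,0) (0,2) (1,2)}
[PSO] allowed = {(0,0) (0,2) (1,0) (1,2)}
target (1,0) ∈ {PSO}

SC:no TSO:no PSO:yes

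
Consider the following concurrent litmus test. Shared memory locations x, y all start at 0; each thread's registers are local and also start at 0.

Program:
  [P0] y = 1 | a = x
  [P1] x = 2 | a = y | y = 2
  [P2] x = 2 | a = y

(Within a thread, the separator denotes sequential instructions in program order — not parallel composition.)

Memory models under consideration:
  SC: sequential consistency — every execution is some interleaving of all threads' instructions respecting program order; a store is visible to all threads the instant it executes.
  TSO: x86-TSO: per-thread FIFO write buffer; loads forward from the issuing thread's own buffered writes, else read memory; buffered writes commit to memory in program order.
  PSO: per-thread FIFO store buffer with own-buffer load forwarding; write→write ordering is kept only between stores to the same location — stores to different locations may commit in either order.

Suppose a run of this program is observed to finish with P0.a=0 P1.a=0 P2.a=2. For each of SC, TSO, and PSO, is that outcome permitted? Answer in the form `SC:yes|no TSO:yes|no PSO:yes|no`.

outcome vector order: (P0.a,P1.a,P2.a)
SC (8): 0/1/1, 0/1/2, 2/0/0, 2/0/1, 2/0/2, 2/1/0, 2/1/1, 2/1/2
TSO (12): 0/0/0, 0/0/1, 0/0/2, 0/1/0, 0/1/1, 0/1/2, 2/0/0, 2/0/1, 2/0/2, 2/1/0, 2/1/1, 2/1/2
PSO (12): 0/0/0, 0/0/1, 0/0/2, 0/1/0, 0/1/1, 0/1/2, 2/0/0, 2/0/1, 2/0/2, 2/1/0, 2/1/1, 2/1/2
target 0/0/2 ∈ {TSO,PSO}

SC:no TSO:yes PSO:yes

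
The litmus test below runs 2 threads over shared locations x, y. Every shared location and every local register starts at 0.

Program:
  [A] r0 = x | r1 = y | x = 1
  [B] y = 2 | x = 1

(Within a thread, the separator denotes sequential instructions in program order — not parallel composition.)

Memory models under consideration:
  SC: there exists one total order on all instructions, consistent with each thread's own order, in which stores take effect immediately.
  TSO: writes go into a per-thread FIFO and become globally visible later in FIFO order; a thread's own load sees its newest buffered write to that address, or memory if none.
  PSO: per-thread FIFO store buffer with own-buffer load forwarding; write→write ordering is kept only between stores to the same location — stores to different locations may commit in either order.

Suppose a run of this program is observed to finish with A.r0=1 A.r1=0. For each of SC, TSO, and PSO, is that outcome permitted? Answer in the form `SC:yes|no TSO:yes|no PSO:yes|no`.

SC:no TSO:no PSO:yes

outcome vector order: (A.r0,A.r1)
under SC → 0/0, 0/2, 1/2
under TSO → 0/0, 0/2, 1/2
under PSO → 0/0, 0/2, 1/0, 1/2
target 1/0 ∈ {PSO}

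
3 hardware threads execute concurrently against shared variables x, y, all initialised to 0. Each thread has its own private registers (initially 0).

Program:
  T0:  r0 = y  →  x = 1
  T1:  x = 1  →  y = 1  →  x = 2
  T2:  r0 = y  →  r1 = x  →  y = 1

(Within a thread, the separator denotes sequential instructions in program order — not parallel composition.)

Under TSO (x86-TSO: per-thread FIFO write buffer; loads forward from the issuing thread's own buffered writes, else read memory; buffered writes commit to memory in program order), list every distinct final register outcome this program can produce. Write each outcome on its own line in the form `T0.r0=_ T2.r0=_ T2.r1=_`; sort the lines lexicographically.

T0.r0=0 T2.r0=0 T2.r1=0
T0.r0=0 T2.r0=0 T2.r1=1
T0.r0=0 T2.r0=0 T2.r1=2
T0.r0=0 T2.r0=1 T2.r1=1
T0.r0=0 T2.r0=1 T2.r1=2
T0.r0=1 T2.r0=0 T2.r1=0
T0.r0=1 T2.r0=0 T2.r1=1
T0.r0=1 T2.r0=0 T2.r1=2
T0.r0=1 T2.r0=1 T2.r1=1
T0.r0=1 T2.r0=1 T2.r1=2

outcome vector order: (T0.r0,T2.r0,T2.r1)
|TSO outcomes| = 10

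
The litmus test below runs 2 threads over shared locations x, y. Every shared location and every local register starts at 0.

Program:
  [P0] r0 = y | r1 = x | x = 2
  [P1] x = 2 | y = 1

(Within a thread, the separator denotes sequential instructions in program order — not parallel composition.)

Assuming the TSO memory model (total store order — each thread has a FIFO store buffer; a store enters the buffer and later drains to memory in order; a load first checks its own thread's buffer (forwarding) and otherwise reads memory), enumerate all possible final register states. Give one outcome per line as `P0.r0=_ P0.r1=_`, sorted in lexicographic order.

P0.r0=0 P0.r1=0
P0.r0=0 P0.r1=2
P0.r0=1 P0.r1=2

outcome vector order: (P0.r0,P0.r1)
|TSO outcomes| = 3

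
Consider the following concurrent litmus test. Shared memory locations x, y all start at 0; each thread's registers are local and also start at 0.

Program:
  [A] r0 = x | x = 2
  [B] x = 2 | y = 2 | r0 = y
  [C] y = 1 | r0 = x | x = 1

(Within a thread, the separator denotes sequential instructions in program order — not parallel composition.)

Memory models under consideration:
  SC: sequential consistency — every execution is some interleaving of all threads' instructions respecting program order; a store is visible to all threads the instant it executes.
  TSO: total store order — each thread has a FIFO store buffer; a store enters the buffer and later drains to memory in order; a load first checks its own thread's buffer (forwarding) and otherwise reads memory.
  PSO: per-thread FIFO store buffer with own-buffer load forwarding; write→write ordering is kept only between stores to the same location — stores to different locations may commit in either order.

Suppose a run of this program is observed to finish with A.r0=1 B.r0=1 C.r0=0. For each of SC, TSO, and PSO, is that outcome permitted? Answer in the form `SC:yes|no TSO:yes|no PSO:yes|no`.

SC:no TSO:yes PSO:yes

outcome vector order: (A.r0,B.r0,C.r0)
SC (9): <0 1 2> <0 2 0> <0 2 2> <1 1 2> <1 2 0> <1 2 2> <2 1 2> <2 2 0> <2 2 2>
TSO (12): <0 1 0> <0 1 2> <0 2 0> <0 2 2> <1 1 0> <1 1 2> <1 2 0> <1 2 2> <2 1 0> <2 1 2> <2 2 0> <2 2 2>
PSO (12): <0 1 0> <0 1 2> <0 2 0> <0 2 2> <1 1 0> <1 1 2> <1 2 0> <1 2 2> <2 1 0> <2 1 2> <2 2 0> <2 2 2>
target <1 1 0> ∈ {TSO,PSO}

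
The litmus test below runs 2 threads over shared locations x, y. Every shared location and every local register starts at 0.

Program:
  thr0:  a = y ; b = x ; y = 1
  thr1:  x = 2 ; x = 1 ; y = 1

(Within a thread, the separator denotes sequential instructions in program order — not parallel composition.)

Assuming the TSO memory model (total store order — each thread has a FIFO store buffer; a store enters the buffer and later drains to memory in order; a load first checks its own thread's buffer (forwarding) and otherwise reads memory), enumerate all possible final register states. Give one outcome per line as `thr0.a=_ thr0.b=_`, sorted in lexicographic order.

outcome vector order: (thr0.a,thr0.b)
|TSO outcomes| = 4

thr0.a=0 thr0.b=0
thr0.a=0 thr0.b=1
thr0.a=0 thr0.b=2
thr0.a=1 thr0.b=1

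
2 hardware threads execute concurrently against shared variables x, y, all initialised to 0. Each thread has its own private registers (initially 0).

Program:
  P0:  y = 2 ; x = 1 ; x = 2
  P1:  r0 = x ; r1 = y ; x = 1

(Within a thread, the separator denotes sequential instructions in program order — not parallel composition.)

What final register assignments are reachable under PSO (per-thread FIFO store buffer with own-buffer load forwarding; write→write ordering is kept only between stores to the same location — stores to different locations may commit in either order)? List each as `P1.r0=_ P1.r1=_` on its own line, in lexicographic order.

outcome vector order: (P1.r0,P1.r1)
|PSO outcomes| = 6

P1.r0=0 P1.r1=0
P1.r0=0 P1.r1=2
P1.r0=1 P1.r1=0
P1.r0=1 P1.r1=2
P1.r0=2 P1.r1=0
P1.r0=2 P1.r1=2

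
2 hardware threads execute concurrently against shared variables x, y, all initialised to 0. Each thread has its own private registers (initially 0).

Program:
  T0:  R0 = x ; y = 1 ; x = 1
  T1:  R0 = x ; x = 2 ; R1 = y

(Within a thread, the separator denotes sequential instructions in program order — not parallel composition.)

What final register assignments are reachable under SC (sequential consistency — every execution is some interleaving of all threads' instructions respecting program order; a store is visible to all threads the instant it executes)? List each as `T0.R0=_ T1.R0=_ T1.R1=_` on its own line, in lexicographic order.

T0.R0=0 T1.R0=0 T1.R1=0
T0.R0=0 T1.R0=0 T1.R1=1
T0.R0=0 T1.R0=1 T1.R1=1
T0.R0=2 T1.R0=0 T1.R1=0
T0.R0=2 T1.R0=0 T1.R1=1

outcome vector order: (T0.R0,T1.R0,T1.R1)
|SC outcomes| = 5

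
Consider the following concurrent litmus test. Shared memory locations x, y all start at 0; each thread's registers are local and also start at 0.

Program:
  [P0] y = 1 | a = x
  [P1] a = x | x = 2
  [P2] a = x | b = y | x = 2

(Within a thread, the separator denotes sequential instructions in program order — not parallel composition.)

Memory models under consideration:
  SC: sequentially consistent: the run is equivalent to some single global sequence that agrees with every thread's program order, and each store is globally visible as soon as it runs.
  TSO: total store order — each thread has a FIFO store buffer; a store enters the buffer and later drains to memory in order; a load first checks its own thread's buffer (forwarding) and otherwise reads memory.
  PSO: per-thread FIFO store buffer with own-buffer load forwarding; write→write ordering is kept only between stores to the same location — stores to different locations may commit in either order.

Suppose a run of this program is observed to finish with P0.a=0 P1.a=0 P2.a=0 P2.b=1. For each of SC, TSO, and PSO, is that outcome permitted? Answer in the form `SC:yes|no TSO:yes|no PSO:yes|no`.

outcome vector order: (P0.a,P1.a,P2.a,P2.b)
SC: 11 outcomes — {0000 0001 0021 0200 0201 2000 2001 2020 2021 2200 2201}
TSO: 12 outcomes — {0000 0001 0020 0021 0200 0201 2000 2001 2020 2021 2200 2201}
PSO: 12 outcomes — {0000 0001 0020 0021 0200 0201 2000 2001 2020 2021 2200 2201}
target 0001 ∈ {SC,TSO,PSO}

SC:yes TSO:yes PSO:yes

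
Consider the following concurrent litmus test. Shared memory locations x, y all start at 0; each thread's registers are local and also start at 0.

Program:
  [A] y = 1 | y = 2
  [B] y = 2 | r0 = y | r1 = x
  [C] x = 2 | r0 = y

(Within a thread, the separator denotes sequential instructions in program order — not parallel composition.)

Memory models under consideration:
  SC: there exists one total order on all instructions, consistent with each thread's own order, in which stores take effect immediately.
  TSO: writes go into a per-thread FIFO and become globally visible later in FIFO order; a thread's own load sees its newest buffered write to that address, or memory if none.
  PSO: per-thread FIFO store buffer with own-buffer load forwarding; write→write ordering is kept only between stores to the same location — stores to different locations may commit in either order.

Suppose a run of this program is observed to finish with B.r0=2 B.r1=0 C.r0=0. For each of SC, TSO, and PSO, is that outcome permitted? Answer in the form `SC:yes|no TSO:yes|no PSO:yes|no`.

SC:no TSO:yes PSO:yes

outcome vector order: (B.r0,B.r1,C.r0)
under SC → <1 0 1>, <1 0 2>, <1 2 0>, <1 2 1>, <1 2 2>, <2 0 1>, <2 0 2>, <2 2 0>, <2 2 1>, <2 2 2>
under TSO → <1 0 0>, <1 0 1>, <1 0 2>, <1 2 0>, <1 2 1>, <1 2 2>, <2 0 0>, <2 0 1>, <2 0 2>, <2 2 0>, <2 2 1>, <2 2 2>
under PSO → <1 0 0>, <1 0 1>, <1 0 2>, <1 2 0>, <1 2 1>, <1 2 2>, <2 0 0>, <2 0 1>, <2 0 2>, <2 2 0>, <2 2 1>, <2 2 2>
target <2 0 0> ∈ {TSO,PSO}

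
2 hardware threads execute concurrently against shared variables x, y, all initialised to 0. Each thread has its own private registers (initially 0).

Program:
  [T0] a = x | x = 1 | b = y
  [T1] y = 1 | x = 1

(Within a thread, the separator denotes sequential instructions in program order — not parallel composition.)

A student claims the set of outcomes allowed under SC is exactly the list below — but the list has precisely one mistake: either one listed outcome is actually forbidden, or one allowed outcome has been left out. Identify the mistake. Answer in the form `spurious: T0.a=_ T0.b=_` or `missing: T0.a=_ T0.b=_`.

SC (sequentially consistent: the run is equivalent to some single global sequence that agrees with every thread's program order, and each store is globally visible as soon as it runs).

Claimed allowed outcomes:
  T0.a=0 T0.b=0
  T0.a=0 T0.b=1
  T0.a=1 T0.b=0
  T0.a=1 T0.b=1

outcome vector order: (T0.a,T0.b)
[SC] allowed = {00 01 11}
claimed∖SC = {10}

spurious: T0.a=1 T0.b=0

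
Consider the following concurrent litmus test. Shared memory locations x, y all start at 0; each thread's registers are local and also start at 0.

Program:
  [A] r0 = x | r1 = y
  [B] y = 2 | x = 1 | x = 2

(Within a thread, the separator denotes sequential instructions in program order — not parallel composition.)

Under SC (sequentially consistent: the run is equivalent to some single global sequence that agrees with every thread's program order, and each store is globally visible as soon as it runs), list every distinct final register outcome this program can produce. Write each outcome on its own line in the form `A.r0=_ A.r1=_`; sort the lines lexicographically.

outcome vector order: (A.r0,A.r1)
|SC outcomes| = 4

A.r0=0 A.r1=0
A.r0=0 A.r1=2
A.r0=1 A.r1=2
A.r0=2 A.r1=2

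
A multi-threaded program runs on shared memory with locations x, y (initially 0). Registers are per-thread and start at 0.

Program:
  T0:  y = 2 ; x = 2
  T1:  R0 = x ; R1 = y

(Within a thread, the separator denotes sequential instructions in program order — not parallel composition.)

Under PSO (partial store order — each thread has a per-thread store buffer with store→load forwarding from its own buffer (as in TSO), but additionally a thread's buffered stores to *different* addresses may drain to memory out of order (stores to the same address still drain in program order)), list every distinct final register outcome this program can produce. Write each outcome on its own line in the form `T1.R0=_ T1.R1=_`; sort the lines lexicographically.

T1.R0=0 T1.R1=0
T1.R0=0 T1.R1=2
T1.R0=2 T1.R1=0
T1.R0=2 T1.R1=2

outcome vector order: (T1.R0,T1.R1)
|PSO outcomes| = 4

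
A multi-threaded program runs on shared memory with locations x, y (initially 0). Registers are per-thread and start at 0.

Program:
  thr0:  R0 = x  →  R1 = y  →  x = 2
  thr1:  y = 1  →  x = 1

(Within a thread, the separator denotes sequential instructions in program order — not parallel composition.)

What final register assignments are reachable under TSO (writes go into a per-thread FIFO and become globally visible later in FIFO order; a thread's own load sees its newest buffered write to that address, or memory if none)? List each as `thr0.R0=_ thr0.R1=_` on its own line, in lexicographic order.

outcome vector order: (thr0.R0,thr0.R1)
|TSO outcomes| = 3

thr0.R0=0 thr0.R1=0
thr0.R0=0 thr0.R1=1
thr0.R0=1 thr0.R1=1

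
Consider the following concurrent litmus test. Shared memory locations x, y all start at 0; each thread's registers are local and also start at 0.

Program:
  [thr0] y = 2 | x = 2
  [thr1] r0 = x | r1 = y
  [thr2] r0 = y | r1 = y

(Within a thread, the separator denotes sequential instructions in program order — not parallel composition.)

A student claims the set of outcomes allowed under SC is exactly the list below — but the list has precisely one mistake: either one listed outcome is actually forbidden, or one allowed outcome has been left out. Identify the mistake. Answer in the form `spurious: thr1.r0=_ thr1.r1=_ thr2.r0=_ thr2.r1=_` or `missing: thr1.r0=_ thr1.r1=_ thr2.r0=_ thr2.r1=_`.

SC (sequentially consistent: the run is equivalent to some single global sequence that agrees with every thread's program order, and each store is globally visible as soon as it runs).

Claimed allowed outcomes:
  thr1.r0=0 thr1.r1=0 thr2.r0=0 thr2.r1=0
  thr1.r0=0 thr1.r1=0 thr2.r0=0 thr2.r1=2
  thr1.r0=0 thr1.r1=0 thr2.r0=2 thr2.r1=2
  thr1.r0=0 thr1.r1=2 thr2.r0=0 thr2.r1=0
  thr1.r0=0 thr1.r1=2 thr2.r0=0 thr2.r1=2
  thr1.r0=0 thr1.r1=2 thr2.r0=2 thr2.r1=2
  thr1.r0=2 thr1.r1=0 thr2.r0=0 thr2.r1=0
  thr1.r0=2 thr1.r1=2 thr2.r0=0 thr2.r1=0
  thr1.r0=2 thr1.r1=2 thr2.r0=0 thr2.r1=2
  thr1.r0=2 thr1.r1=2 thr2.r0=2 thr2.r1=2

outcome vector order: (thr1.r0,thr1.r1,thr2.r0,thr2.r1)
[SC] allowed = {(0,0,0,0), (0,0,0,2), (0,0,2,2), (0,2,0,0), (0,2,0,2), (0,2,2,2), (2,2,0,0), (2,2,0,2), (2,2,2,2)}
claimed∖SC = {(2,0,0,0)}

spurious: thr1.r0=2 thr1.r1=0 thr2.r0=0 thr2.r1=0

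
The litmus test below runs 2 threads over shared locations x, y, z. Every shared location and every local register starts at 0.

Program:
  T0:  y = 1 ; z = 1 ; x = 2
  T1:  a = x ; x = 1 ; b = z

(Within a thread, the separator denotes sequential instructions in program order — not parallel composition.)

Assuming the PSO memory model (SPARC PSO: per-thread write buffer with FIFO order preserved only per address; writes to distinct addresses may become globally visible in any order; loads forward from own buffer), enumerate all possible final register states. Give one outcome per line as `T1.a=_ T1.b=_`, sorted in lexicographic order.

outcome vector order: (T1.a,T1.b)
|PSO outcomes| = 4

T1.a=0 T1.b=0
T1.a=0 T1.b=1
T1.a=2 T1.b=0
T1.a=2 T1.b=1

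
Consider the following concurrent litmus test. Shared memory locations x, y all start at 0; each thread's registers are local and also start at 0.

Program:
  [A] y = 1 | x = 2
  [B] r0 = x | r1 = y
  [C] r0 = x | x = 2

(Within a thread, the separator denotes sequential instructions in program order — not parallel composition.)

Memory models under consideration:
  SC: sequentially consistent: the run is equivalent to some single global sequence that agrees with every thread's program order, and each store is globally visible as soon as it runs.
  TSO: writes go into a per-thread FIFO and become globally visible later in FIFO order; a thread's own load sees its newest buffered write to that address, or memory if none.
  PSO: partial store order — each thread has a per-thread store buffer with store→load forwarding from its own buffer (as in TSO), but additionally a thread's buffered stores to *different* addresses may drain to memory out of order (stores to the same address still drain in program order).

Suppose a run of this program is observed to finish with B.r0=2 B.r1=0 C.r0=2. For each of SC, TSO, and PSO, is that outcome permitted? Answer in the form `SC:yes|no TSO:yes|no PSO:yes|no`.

outcome vector order: (B.r0,B.r1,C.r0)
SC (7): 000, 002, 010, 012, 200, 210, 212
TSO (7): 000, 002, 010, 012, 200, 210, 212
PSO (8): 000, 002, 010, 012, 200, 202, 210, 212
target 202 ∈ {PSO}

SC:no TSO:no PSO:yes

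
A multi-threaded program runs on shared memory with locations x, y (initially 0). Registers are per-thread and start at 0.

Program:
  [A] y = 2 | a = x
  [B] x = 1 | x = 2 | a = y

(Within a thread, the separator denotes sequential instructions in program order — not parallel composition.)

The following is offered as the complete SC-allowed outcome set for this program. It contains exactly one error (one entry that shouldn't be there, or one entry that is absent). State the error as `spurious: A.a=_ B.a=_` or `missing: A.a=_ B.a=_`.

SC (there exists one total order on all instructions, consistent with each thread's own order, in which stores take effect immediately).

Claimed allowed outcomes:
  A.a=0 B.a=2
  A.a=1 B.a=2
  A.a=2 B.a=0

outcome vector order: (A.a,B.a)
SC (4): <0 2>, <1 2>, <2 0>, <2 2>
SC∖claimed = {<2 2>}

missing: A.a=2 B.a=2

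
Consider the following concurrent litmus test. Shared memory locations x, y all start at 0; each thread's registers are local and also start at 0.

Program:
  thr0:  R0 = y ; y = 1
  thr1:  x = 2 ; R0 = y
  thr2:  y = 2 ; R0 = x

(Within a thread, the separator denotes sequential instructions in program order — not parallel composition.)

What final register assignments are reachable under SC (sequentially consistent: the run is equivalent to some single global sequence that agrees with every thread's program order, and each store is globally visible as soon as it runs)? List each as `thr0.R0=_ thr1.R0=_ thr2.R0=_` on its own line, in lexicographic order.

thr0.R0=0 thr1.R0=0 thr2.R0=2
thr0.R0=0 thr1.R0=1 thr2.R0=0
thr0.R0=0 thr1.R0=1 thr2.R0=2
thr0.R0=0 thr1.R0=2 thr2.R0=0
thr0.R0=0 thr1.R0=2 thr2.R0=2
thr0.R0=2 thr1.R0=0 thr2.R0=2
thr0.R0=2 thr1.R0=1 thr2.R0=0
thr0.R0=2 thr1.R0=1 thr2.R0=2
thr0.R0=2 thr1.R0=2 thr2.R0=0
thr0.R0=2 thr1.R0=2 thr2.R0=2

outcome vector order: (thr0.R0,thr1.R0,thr2.R0)
|SC outcomes| = 10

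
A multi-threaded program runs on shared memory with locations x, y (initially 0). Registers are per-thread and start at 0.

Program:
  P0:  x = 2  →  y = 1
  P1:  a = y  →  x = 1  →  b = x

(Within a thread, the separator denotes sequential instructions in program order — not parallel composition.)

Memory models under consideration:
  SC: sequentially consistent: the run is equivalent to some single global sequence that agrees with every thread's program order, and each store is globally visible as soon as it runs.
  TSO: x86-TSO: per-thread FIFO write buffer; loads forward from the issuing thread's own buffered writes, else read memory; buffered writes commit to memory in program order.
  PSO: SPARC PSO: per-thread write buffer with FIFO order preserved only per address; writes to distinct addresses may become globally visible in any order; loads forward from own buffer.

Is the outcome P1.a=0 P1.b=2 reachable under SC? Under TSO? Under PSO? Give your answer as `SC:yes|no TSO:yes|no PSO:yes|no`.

outcome vector order: (P1.a,P1.b)
under SC → (0,1), (0,2), (1,1)
under TSO → (0,1), (0,2), (1,1)
under PSO → (0,1), (0,2), (1,1), (1,2)
target (0,2) ∈ {SC,TSO,PSO}

SC:yes TSO:yes PSO:yes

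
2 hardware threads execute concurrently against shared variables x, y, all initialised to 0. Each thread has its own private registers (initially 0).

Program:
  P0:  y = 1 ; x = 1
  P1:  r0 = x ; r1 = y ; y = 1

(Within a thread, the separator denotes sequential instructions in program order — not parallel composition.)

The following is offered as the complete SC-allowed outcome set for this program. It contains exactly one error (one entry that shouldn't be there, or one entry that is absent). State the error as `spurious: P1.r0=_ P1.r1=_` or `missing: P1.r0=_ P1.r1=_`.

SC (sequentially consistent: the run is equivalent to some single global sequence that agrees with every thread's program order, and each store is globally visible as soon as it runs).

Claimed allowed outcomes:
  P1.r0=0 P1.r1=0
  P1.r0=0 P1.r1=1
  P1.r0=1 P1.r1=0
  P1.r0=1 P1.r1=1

outcome vector order: (P1.r0,P1.r1)
SC: 3 outcomes — {00, 01, 11}
claimed∖SC = {10}

spurious: P1.r0=1 P1.r1=0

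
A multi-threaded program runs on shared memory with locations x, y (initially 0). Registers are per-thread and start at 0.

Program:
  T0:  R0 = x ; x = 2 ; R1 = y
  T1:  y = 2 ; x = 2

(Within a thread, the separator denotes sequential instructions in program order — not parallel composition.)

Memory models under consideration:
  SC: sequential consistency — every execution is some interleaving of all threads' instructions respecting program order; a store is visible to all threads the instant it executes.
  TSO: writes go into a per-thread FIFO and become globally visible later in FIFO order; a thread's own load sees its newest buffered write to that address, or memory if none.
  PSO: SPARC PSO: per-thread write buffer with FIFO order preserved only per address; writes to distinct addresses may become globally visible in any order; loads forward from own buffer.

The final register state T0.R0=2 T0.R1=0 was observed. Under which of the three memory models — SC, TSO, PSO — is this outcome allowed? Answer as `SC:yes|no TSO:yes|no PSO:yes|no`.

outcome vector order: (T0.R0,T0.R1)
SC: 3 outcomes — {<0 0> <0 2> <2 2>}
TSO: 3 outcomes — {<0 0> <0 2> <2 2>}
PSO: 4 outcomes — {<0 0> <0 2> <2 0> <2 2>}
target <2 0> ∈ {PSO}

SC:no TSO:no PSO:yes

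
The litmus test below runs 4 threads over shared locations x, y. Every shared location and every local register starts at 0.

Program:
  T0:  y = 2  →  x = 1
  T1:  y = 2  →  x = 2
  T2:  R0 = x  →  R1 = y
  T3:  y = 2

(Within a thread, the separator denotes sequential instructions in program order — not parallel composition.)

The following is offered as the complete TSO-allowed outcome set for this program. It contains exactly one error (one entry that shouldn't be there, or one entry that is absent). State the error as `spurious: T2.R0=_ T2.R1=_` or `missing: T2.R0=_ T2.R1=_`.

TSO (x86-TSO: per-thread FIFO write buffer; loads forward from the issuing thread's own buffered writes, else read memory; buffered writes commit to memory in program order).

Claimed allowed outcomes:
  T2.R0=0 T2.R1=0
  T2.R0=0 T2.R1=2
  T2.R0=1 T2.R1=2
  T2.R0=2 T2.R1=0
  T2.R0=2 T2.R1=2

spurious: T2.R0=2 T2.R1=0

outcome vector order: (T2.R0,T2.R1)
TSO: 4 outcomes — {0/0, 0/2, 1/2, 2/2}
claimed∖TSO = {2/0}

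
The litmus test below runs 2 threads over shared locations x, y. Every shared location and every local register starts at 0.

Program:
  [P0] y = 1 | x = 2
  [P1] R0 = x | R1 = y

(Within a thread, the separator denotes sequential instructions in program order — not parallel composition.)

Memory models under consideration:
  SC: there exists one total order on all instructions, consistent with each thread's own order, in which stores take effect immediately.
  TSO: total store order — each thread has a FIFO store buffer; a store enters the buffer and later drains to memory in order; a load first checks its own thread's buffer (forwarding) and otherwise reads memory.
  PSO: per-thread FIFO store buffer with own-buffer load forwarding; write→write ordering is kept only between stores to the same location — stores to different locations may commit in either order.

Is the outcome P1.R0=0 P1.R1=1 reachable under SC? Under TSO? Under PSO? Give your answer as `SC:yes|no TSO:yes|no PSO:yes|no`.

SC:yes TSO:yes PSO:yes

outcome vector order: (P1.R0,P1.R1)
[SC] allowed = {<0 0> <0 1> <2 1>}
[TSO] allowed = {<0 0> <0 1> <2 1>}
[PSO] allowed = {<0 0> <0 1> <2 0> <2 1>}
target <0 1> ∈ {SC,TSO,PSO}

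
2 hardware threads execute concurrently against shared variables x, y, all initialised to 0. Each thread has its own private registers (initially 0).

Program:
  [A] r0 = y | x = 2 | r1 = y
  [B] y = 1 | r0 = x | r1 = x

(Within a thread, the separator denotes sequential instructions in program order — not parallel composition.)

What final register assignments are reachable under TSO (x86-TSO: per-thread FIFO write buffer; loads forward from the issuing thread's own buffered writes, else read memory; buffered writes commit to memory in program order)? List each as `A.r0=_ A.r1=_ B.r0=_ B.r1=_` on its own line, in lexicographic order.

A.r0=0 A.r1=0 B.r0=0 B.r1=0
A.r0=0 A.r1=0 B.r0=0 B.r1=2
A.r0=0 A.r1=0 B.r0=2 B.r1=2
A.r0=0 A.r1=1 B.r0=0 B.r1=0
A.r0=0 A.r1=1 B.r0=0 B.r1=2
A.r0=0 A.r1=1 B.r0=2 B.r1=2
A.r0=1 A.r1=1 B.r0=0 B.r1=0
A.r0=1 A.r1=1 B.r0=0 B.r1=2
A.r0=1 A.r1=1 B.r0=2 B.r1=2

outcome vector order: (A.r0,A.r1,B.r0,B.r1)
|TSO outcomes| = 9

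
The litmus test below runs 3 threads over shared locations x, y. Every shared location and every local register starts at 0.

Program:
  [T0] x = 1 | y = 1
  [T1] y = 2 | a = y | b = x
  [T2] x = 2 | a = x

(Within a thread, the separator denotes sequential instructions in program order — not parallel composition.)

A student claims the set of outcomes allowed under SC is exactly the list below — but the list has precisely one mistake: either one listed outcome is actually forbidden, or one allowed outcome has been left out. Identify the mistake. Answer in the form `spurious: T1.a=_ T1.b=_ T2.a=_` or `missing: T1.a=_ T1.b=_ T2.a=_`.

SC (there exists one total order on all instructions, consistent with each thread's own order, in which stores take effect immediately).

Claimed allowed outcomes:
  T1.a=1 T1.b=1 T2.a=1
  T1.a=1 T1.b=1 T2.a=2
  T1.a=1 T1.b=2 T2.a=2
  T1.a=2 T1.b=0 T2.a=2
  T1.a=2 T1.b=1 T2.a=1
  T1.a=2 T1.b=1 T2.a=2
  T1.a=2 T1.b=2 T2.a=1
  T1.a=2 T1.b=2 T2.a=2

missing: T1.a=2 T1.b=0 T2.a=1

outcome vector order: (T1.a,T1.b,T2.a)
SC (9): 111; 112; 122; 201; 202; 211; 212; 221; 222
SC∖claimed = {201}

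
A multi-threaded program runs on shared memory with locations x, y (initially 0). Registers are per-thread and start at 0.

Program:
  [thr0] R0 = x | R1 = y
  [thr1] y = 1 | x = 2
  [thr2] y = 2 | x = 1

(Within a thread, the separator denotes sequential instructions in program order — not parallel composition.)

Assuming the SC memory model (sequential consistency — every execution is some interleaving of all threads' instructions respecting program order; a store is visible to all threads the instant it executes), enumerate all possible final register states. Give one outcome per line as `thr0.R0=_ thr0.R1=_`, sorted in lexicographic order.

outcome vector order: (thr0.R0,thr0.R1)
|SC outcomes| = 7

thr0.R0=0 thr0.R1=0
thr0.R0=0 thr0.R1=1
thr0.R0=0 thr0.R1=2
thr0.R0=1 thr0.R1=1
thr0.R0=1 thr0.R1=2
thr0.R0=2 thr0.R1=1
thr0.R0=2 thr0.R1=2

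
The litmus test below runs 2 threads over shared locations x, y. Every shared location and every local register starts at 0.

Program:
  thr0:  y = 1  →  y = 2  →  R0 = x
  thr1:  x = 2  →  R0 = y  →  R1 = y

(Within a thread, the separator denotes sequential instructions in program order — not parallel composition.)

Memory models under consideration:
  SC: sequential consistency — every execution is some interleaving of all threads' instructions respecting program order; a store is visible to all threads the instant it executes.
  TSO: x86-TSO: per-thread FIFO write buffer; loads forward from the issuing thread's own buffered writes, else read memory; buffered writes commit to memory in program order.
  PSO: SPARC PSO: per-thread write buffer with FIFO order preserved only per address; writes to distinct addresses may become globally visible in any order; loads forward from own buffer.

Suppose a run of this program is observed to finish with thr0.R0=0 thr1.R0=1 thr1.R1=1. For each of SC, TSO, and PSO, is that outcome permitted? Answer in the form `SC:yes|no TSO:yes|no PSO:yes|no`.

SC:no TSO:yes PSO:yes

outcome vector order: (thr0.R0,thr1.R0,thr1.R1)
SC: 7 outcomes — {022; 200; 201; 202; 211; 212; 222}
TSO: 12 outcomes — {000; 001; 002; 011; 012; 022; 200; 201; 202; 211; 212; 222}
PSO: 12 outcomes — {000; 001; 002; 011; 012; 022; 200; 201; 202; 211; 212; 222}
target 011 ∈ {TSO,PSO}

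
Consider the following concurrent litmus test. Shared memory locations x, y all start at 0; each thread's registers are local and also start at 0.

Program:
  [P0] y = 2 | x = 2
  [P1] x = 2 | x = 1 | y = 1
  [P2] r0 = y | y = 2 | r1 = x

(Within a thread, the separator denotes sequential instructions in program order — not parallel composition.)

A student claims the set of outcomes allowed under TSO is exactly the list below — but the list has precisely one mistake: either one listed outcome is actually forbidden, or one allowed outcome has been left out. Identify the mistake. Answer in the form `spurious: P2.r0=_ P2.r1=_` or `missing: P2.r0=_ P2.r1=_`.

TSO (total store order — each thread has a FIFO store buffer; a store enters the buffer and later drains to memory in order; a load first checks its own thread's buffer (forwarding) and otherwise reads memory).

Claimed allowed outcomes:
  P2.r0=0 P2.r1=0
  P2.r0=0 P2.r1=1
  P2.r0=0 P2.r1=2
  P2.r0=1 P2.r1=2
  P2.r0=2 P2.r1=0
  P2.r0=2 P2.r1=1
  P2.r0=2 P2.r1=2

outcome vector order: (P2.r0,P2.r1)
[TSO] allowed = {0/0; 0/1; 0/2; 1/1; 1/2; 2/0; 2/1; 2/2}
TSO∖claimed = {1/1}

missing: P2.r0=1 P2.r1=1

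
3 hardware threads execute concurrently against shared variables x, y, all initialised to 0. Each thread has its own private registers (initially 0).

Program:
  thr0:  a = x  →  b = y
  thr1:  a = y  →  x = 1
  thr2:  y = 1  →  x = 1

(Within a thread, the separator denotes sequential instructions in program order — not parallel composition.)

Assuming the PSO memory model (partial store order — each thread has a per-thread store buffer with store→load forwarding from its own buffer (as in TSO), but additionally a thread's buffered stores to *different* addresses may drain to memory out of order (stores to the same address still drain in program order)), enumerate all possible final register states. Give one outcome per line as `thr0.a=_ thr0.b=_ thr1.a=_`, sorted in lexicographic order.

thr0.a=0 thr0.b=0 thr1.a=0
thr0.a=0 thr0.b=0 thr1.a=1
thr0.a=0 thr0.b=1 thr1.a=0
thr0.a=0 thr0.b=1 thr1.a=1
thr0.a=1 thr0.b=0 thr1.a=0
thr0.a=1 thr0.b=0 thr1.a=1
thr0.a=1 thr0.b=1 thr1.a=0
thr0.a=1 thr0.b=1 thr1.a=1

outcome vector order: (thr0.a,thr0.b,thr1.a)
|PSO outcomes| = 8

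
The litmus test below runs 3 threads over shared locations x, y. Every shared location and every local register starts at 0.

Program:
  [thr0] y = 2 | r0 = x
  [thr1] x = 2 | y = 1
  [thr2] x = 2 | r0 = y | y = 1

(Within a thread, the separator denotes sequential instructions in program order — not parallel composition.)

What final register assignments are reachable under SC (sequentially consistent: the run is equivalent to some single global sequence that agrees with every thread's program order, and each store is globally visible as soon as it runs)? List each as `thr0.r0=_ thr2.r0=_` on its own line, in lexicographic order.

thr0.r0=0 thr2.r0=1
thr0.r0=0 thr2.r0=2
thr0.r0=2 thr2.r0=0
thr0.r0=2 thr2.r0=1
thr0.r0=2 thr2.r0=2

outcome vector order: (thr0.r0,thr2.r0)
|SC outcomes| = 5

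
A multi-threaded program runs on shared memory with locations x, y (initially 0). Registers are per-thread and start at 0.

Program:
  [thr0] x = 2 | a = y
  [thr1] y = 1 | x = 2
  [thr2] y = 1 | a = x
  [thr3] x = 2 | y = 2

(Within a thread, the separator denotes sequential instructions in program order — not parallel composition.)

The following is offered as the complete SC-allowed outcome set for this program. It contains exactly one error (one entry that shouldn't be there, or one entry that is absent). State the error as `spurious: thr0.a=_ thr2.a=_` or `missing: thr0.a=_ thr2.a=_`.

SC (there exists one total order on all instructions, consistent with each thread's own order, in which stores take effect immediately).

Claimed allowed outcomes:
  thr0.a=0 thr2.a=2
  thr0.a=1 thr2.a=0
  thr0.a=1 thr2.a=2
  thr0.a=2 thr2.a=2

missing: thr0.a=2 thr2.a=0

outcome vector order: (thr0.a,thr2.a)
SC (5): <0 2>; <1 0>; <1 2>; <2 0>; <2 2>
SC∖claimed = {<2 0>}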